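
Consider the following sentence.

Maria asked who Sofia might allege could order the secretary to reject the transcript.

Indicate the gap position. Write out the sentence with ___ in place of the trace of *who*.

Pre-movement form: Sofia might allege who could order the secretary to reject the transcript.
'who' functions as the subject of the clause embedded under 'allege'. The gap is right after 'allege'.

Maria asked who Sofia might allege ___ could order the secretary to reject the transcript.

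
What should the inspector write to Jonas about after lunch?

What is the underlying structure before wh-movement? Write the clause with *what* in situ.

'what' is the object of the preposition 'about'. Wh-movement fronts it, leaving a gap right after 'about':
What should the inspector write to Jonas about ___ after lunch?

The inspector should write to Jonas about what after lunch.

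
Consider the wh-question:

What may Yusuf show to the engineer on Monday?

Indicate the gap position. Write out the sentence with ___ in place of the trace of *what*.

What may Yusuf show ___ to the engineer on Monday?

Pre-movement form: Yusuf may show what to the engineer on Monday.
'what' is the direct object of 'show'. The gap is right after 'show'.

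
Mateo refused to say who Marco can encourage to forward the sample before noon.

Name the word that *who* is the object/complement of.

encourage

Before movement: Marco can encourage who to forward the sample before noon.
'who' functions as the direct object of 'encourage'. It moves to the left edge, and the trace sits right after 'encourage':
Mateo refused to say who Marco can encourage ___ to forward the sample before noon.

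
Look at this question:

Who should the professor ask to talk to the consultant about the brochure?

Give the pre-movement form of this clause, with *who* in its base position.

The professor should ask who to talk to the consultant about the brochure.

'who' functions as the direct object of 'ask'. Fronting leaves a gap immediately after 'ask':
Who should the professor ask ___ to talk to the consultant about the brochure?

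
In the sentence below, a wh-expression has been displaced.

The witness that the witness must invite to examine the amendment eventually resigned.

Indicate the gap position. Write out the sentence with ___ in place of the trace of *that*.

'that' is the direct object of 'invite'. The gap is right after 'invite'.

The witness that the witness must invite ___ to examine the amendment eventually resigned.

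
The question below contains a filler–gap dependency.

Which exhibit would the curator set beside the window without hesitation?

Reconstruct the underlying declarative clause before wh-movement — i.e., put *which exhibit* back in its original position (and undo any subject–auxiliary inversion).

The curator would set which exhibit beside the window without hesitation.

'which exhibit' is the direct object of 'set'. Wh-movement fronts it, leaving a gap right after 'set':
Which exhibit would the curator set ___ beside the window without hesitation?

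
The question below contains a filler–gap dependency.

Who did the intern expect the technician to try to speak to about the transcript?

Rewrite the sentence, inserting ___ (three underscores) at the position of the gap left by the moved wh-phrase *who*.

Who did the intern expect the technician to try to speak to ___ about the transcript?

Underlying clause: The intern did expect the technician to try to speak to who about the transcript.
'who' is the object of the preposition 'to'. The gap is right after 'to'.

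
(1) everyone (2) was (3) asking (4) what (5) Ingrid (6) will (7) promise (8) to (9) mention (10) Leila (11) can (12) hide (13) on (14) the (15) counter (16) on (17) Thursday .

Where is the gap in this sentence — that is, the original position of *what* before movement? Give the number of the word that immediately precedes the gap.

12

Underlying clause: Ingrid will promise to mention Leila can hide what on the counter on Thursday.
'what' is the direct object of 'hide'. It moves to the left edge, and the trace sits right after 'hide':
Everyone was asking what Ingrid will promise to mention Leila can hide ___ on the counter on Thursday.
'hide' is word 12.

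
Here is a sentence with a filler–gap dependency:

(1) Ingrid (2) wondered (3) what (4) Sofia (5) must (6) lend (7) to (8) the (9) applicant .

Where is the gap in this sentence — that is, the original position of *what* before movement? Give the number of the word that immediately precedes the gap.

Underlying clause: Sofia must lend what to the applicant.
The filler 'what' is interpreted as the direct object of 'lend'. Fronting leaves a gap immediately after 'lend':
Ingrid wondered what Sofia must lend ___ to the applicant.
'lend' is word 6.

6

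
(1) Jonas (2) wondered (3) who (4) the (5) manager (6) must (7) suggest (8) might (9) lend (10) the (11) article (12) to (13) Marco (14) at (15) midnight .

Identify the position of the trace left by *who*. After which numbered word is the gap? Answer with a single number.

Underlying clause: The manager must suggest who might lend the article to Marco at midnight.
The filler 'who' is interpreted as the subject of the clause embedded under 'suggest'. It moves to the left edge, and the trace sits right after 'suggest':
Jonas wondered who the manager must suggest ___ might lend the article to Marco at midnight.
'suggest' is word 7.

7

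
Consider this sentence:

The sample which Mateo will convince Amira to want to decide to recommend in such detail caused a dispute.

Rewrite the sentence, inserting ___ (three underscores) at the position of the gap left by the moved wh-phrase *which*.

'which' functions as the direct object of 'recommend'. The gap is right after 'recommend'.

The sample which Mateo will convince Amira to want to decide to recommend ___ in such detail caused a dispute.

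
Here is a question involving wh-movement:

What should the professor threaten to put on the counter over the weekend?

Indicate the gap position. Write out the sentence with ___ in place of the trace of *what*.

Before movement: The professor should threaten to put what on the counter over the weekend.
'what' functions as the direct object of 'put'. The gap is right after 'put'.

What should the professor threaten to put ___ on the counter over the weekend?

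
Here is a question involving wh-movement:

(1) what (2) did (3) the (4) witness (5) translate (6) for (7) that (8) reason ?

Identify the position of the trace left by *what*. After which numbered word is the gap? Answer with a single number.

5

Underlying clause: The witness did translate what for that reason.
The filler 'what' is interpreted as the direct object of 'translate'. It moves to the left edge, and the trace sits right after 'translate':
What did the witness translate ___ for that reason?
'translate' is word 5.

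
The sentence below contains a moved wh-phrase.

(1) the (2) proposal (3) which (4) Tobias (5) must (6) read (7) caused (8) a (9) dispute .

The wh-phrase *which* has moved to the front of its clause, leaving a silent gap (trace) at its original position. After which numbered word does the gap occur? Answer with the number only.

6

'which' functions as the direct object of 'read'. It moves to the left edge, and the trace sits right after 'read':
The proposal which Tobias must read ___ caused a dispute.
'read' is word 6.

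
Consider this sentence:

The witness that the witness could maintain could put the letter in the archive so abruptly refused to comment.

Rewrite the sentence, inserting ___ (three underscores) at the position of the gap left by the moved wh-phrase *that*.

'that' is the subject of the clause embedded under 'maintain'. The gap is right after 'maintain'.

The witness that the witness could maintain ___ could put the letter in the archive so abruptly refused to comment.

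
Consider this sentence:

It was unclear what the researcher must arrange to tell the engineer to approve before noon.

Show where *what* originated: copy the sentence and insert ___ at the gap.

It was unclear what the researcher must arrange to tell the engineer to approve ___ before noon.

Pre-movement form: The researcher must arrange to tell the engineer to approve what before noon.
'what' is the direct object of 'approve'. The gap is right after 'approve'.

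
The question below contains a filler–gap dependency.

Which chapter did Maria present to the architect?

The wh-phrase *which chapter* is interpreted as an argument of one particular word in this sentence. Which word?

present

In situ: Maria did present which chapter to the architect.
'which chapter' functions as the direct object of 'present'. Wh-movement fronts it, leaving a gap right after 'present':
Which chapter did Maria present ___ to the architect?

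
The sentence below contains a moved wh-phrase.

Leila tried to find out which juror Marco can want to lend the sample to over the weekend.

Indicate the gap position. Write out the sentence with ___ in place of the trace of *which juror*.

In situ: Marco can want to lend the sample to which juror over the weekend.
The filler 'which juror' is interpreted as the object of the preposition 'to' (recipient of 'lend'). The gap is right after 'to'.

Leila tried to find out which juror Marco can want to lend the sample to ___ over the weekend.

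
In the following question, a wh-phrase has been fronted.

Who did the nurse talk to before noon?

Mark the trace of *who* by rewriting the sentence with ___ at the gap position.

Who did the nurse talk to ___ before noon?

Underlying clause: The nurse did talk to who before noon.
'who' functions as the object of the preposition 'to'. The gap is right after 'to'.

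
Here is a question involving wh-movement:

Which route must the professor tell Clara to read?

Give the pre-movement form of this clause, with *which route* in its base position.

The professor must tell Clara to read which route.

The filler 'which route' is interpreted as the direct object of 'read'. Wh-movement fronts it, leaving a gap right after 'read':
Which route must the professor tell Clara to read ___?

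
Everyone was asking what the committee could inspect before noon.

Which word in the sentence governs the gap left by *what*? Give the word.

Before movement: The committee could inspect what before noon.
'what' functions as the direct object of 'inspect'. Wh-movement fronts it, leaving a gap right after 'inspect':
Everyone was asking what the committee could inspect ___ before noon.

inspect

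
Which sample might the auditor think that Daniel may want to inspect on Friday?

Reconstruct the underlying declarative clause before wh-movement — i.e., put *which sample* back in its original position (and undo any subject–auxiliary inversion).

The auditor might think that Daniel may want to inspect which sample on Friday.

'which sample' functions as the direct object of 'inspect'. Wh-movement fronts it, leaving a gap right after 'inspect':
Which sample might the auditor think that Daniel may want to inspect ___ on Friday?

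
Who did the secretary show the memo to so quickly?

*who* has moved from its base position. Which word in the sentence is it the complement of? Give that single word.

In situ: The secretary did show the memo to who so quickly.
'who' functions as the object of the preposition 'to' (recipient of 'show'). Fronting leaves a gap immediately after 'to':
Who did the secretary show the memo to ___ so quickly?

to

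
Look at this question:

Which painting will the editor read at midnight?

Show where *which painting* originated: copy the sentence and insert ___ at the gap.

Pre-movement form: The editor will read which painting at midnight.
'which painting' functions as the direct object of 'read'. The gap is right after 'read'.

Which painting will the editor read ___ at midnight?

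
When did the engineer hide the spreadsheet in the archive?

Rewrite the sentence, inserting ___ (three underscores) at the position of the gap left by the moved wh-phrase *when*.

Pre-movement form: The engineer did hide the spreadsheet in the archive when.
'when' functions as the temporal adjunct. The gap is right after 'archive'.

When did the engineer hide the spreadsheet in the archive ___?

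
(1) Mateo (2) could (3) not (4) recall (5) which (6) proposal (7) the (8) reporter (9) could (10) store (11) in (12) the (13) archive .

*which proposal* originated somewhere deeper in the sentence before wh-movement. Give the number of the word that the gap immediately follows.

Before movement: The reporter could store which proposal in the archive.
'which proposal' functions as the direct object of 'store'. Wh-movement fronts it, leaving a gap right after 'store':
Mateo could not recall which proposal the reporter could store ___ in the archive.
'store' is word 10.

10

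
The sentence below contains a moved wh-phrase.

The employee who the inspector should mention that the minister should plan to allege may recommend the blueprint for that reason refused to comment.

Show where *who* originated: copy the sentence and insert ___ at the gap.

'who' functions as the subject of the clause embedded under 'allege'. The gap is right after 'allege'.

The employee who the inspector should mention that the minister should plan to allege ___ may recommend the blueprint for that reason refused to comment.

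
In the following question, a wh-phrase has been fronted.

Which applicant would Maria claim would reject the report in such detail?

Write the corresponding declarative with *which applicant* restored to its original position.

The filler 'which applicant' is interpreted as the subject of the clause embedded under 'claim'. Fronting leaves a gap immediately after 'claim':
Which applicant would Maria claim ___ would reject the report in such detail?

Maria would claim which applicant would reject the report in such detail.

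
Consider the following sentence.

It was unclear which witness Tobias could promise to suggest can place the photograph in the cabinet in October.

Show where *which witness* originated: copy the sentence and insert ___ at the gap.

Underlying clause: Tobias could promise to suggest which witness can place the photograph in the cabinet in October.
The filler 'which witness' is interpreted as the subject of the clause embedded under 'suggest'. The gap is right after 'suggest'.

It was unclear which witness Tobias could promise to suggest ___ can place the photograph in the cabinet in October.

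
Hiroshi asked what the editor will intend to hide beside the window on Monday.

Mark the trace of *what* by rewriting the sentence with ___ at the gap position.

Pre-movement form: The editor will intend to hide what beside the window on Monday.
The filler 'what' is interpreted as the direct object of 'hide'. The gap is right after 'hide'.

Hiroshi asked what the editor will intend to hide ___ beside the window on Monday.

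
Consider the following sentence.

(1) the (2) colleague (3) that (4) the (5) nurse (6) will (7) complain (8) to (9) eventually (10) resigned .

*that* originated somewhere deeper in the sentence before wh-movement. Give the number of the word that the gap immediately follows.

8

'that' is the object of the preposition 'to'. It moves to the left edge, and the trace sits right after 'to':
The colleague that the nurse will complain to ___ eventually resigned.
'to' is word 8.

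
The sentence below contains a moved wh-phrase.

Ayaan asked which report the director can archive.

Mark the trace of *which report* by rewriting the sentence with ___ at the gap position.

Ayaan asked which report the director can archive ___.

Underlying clause: The director can archive which report.
'which report' functions as the direct object of 'archive'. The gap is right after 'archive'.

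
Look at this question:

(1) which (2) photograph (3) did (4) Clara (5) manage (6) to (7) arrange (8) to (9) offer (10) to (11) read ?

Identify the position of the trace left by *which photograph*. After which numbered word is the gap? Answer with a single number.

11

Pre-movement form: Clara did manage to arrange to offer to read which photograph.
The filler 'which photograph' is interpreted as the direct object of 'read'. It moves to the left edge, and the trace sits right after 'read':
Which photograph did Clara manage to arrange to offer to read ___?
'read' is word 11.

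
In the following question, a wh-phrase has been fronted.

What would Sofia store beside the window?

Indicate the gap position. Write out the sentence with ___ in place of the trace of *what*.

What would Sofia store ___ beside the window?

In situ: Sofia would store what beside the window.
'what' functions as the direct object of 'store'. The gap is right after 'store'.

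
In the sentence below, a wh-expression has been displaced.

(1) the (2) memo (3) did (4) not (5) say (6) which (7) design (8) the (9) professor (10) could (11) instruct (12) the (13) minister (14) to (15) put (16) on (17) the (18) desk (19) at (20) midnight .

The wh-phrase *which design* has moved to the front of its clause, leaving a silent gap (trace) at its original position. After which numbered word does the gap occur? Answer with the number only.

Pre-movement form: The professor could instruct the minister to put which design on the desk at midnight.
The filler 'which design' is interpreted as the direct object of 'put'. It moves to the left edge, and the trace sits right after 'put':
The memo did not say which design the professor could instruct the minister to put ___ on the desk at midnight.
'put' is word 15.

15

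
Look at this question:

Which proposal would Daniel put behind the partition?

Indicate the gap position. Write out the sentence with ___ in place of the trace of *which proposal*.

Which proposal would Daniel put ___ behind the partition?

In situ: Daniel would put which proposal behind the partition.
'which proposal' is the direct object of 'put'. The gap is right after 'put'.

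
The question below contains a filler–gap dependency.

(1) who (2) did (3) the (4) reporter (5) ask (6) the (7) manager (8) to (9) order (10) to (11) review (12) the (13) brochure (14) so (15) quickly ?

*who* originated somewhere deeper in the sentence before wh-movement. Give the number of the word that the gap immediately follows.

Pre-movement form: The reporter did ask the manager to order who to review the brochure so quickly.
'who' functions as the direct object of 'order'. It moves to the left edge, and the trace sits right after 'order':
Who did the reporter ask the manager to order ___ to review the brochure so quickly?
'order' is word 9.

9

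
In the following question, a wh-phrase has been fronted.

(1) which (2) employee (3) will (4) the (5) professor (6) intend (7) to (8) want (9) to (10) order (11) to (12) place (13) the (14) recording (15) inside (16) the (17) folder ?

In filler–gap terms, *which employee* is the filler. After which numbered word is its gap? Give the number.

Before movement: The professor will intend to want to order which employee to place the recording inside the folder.
The filler 'which employee' is interpreted as the direct object of 'order'. Fronting leaves a gap immediately after 'order':
Which employee will the professor intend to want to order ___ to place the recording inside the folder?
'order' is word 10.

10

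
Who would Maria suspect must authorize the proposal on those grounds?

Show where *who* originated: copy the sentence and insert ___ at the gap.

Underlying clause: Maria would suspect who must authorize the proposal on those grounds.
The filler 'who' is interpreted as the subject of the clause embedded under 'suspect'. The gap is right after 'suspect'.

Who would Maria suspect ___ must authorize the proposal on those grounds?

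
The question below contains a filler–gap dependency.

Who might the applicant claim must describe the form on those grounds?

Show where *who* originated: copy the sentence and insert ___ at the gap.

Before movement: The applicant might claim who must describe the form on those grounds.
The filler 'who' is interpreted as the subject of the clause embedded under 'claim'. The gap is right after 'claim'.

Who might the applicant claim ___ must describe the form on those grounds?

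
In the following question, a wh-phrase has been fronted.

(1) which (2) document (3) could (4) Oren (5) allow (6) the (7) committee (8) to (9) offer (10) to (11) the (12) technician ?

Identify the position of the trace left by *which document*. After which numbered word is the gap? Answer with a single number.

9

Before movement: Oren could allow the committee to offer which document to the technician.
'which document' is the direct object of 'offer'. Wh-movement fronts it, leaving a gap right after 'offer':
Which document could Oren allow the committee to offer ___ to the technician?
'offer' is word 9.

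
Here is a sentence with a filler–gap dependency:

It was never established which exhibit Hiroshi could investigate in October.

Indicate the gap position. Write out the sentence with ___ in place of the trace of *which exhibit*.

Underlying clause: Hiroshi could investigate which exhibit in October.
'which exhibit' functions as the direct object of 'investigate'. The gap is right after 'investigate'.

It was never established which exhibit Hiroshi could investigate ___ in October.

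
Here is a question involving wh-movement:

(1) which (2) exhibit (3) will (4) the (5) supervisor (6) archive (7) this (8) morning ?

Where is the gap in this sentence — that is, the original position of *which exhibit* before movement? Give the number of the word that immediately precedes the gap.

6

Pre-movement form: The supervisor will archive which exhibit this morning.
'which exhibit' is the direct object of 'archive'. Wh-movement fronts it, leaving a gap right after 'archive':
Which exhibit will the supervisor archive ___ this morning?
'archive' is word 6.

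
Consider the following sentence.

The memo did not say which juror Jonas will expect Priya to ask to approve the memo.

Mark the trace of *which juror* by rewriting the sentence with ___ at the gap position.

Before movement: Jonas will expect Priya to ask which juror to approve the memo.
'which juror' is the direct object of 'ask'. The gap is right after 'ask'.

The memo did not say which juror Jonas will expect Priya to ask ___ to approve the memo.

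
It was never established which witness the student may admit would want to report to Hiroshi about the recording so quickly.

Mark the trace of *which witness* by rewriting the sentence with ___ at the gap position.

Pre-movement form: The student may admit which witness would want to report to Hiroshi about the recording so quickly.
'which witness' is the subject of the clause embedded under 'admit'. The gap is right after 'admit'.

It was never established which witness the student may admit ___ would want to report to Hiroshi about the recording so quickly.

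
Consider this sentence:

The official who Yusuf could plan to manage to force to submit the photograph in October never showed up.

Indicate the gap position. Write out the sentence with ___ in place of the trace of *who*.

The official who Yusuf could plan to manage to force ___ to submit the photograph in October never showed up.

'who' is the direct object of 'force'. The gap is right after 'force'.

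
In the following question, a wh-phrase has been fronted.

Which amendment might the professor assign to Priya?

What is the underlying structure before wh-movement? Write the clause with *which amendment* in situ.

'which amendment' functions as the direct object of 'assign'. Wh-movement fronts it, leaving a gap right after 'assign':
Which amendment might the professor assign ___ to Priya?

The professor might assign which amendment to Priya.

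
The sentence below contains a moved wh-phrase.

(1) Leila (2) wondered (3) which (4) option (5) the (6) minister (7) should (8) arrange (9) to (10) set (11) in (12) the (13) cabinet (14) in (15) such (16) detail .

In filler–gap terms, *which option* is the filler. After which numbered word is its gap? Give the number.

In situ: The minister should arrange to set which option in the cabinet in such detail.
'which option' functions as the direct object of 'set'. Wh-movement fronts it, leaving a gap right after 'set':
Leila wondered which option the minister should arrange to set ___ in the cabinet in such detail.
'set' is word 10.

10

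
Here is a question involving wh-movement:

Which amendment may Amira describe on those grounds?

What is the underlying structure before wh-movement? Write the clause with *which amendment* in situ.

Amira may describe which amendment on those grounds.

'which amendment' functions as the direct object of 'describe'. It moves to the left edge, and the trace sits right after 'describe':
Which amendment may Amira describe ___ on those grounds?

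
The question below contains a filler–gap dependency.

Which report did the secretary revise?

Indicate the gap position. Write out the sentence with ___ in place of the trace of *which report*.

Underlying clause: The secretary did revise which report.
'which report' functions as the direct object of 'revise'. The gap is right after 'revise'.

Which report did the secretary revise ___?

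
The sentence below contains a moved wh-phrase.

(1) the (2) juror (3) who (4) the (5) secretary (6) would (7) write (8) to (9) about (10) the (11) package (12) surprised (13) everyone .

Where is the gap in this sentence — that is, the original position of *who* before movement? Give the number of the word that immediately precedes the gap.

8

'who' functions as the object of the preposition 'to'. It moves to the left edge, and the trace sits right after 'to':
The juror who the secretary would write to ___ about the package surprised everyone.
'to' is word 8.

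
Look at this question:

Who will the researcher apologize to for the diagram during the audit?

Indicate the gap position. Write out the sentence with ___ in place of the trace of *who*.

In situ: The researcher will apologize to who for the diagram during the audit.
'who' functions as the object of the preposition 'to'. The gap is right after 'to'.

Who will the researcher apologize to ___ for the diagram during the audit?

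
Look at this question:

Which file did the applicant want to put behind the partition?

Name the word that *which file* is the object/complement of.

In situ: The applicant did want to put which file behind the partition.
The filler 'which file' is interpreted as the direct object of 'put'. Wh-movement fronts it, leaving a gap right after 'put':
Which file did the applicant want to put ___ behind the partition?

put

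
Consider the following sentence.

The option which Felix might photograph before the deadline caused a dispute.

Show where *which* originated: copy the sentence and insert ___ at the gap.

The option which Felix might photograph ___ before the deadline caused a dispute.

The filler 'which' is interpreted as the direct object of 'photograph'. The gap is right after 'photograph'.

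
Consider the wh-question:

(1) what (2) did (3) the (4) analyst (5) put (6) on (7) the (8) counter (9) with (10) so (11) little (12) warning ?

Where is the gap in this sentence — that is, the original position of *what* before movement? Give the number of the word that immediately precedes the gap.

5

Pre-movement form: The analyst did put what on the counter with so little warning.
'what' is the direct object of 'put'. It moves to the left edge, and the trace sits right after 'put':
What did the analyst put ___ on the counter with so little warning?
'put' is word 5.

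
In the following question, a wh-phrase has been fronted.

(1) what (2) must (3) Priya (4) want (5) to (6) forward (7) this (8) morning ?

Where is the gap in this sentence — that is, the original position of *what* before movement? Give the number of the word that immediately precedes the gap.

In situ: Priya must want to forward what this morning.
The filler 'what' is interpreted as the direct object of 'forward'. Fronting leaves a gap immediately after 'forward':
What must Priya want to forward ___ this morning?
'forward' is word 6.

6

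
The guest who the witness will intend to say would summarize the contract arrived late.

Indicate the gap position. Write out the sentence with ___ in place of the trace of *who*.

'who' functions as the subject of the clause embedded under 'say'. The gap is right after 'say'.

The guest who the witness will intend to say ___ would summarize the contract arrived late.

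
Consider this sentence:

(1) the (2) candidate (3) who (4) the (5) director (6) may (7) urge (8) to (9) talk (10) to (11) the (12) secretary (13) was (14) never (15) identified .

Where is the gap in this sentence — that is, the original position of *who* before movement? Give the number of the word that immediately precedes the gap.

'who' functions as the direct object of 'urge'. It moves to the left edge, and the trace sits right after 'urge':
The candidate who the director may urge ___ to talk to the secretary was never identified.
'urge' is word 7.

7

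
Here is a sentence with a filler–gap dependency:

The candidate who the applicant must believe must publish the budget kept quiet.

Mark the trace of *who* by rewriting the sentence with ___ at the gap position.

'who' functions as the subject of the clause embedded under 'believe'. The gap is right after 'believe'.

The candidate who the applicant must believe ___ must publish the budget kept quiet.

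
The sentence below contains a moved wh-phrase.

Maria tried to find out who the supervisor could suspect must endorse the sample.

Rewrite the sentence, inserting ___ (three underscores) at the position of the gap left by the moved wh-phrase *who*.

Before movement: The supervisor could suspect who must endorse the sample.
'who' functions as the subject of the clause embedded under 'suspect'. The gap is right after 'suspect'.

Maria tried to find out who the supervisor could suspect ___ must endorse the sample.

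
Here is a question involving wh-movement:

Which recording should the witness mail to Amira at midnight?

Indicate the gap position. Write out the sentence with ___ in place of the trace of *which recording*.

Before movement: The witness should mail which recording to Amira at midnight.
'which recording' functions as the direct object of 'mail'. The gap is right after 'mail'.

Which recording should the witness mail ___ to Amira at midnight?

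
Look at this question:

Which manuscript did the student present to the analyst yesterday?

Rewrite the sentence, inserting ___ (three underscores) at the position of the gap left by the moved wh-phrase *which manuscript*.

Which manuscript did the student present ___ to the analyst yesterday?

In situ: The student did present which manuscript to the analyst yesterday.
'which manuscript' is the direct object of 'present'. The gap is right after 'present'.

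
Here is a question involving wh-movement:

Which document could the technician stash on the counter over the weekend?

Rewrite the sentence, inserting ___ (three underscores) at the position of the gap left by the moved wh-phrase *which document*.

Pre-movement form: The technician could stash which document on the counter over the weekend.
'which document' is the direct object of 'stash'. The gap is right after 'stash'.

Which document could the technician stash ___ on the counter over the weekend?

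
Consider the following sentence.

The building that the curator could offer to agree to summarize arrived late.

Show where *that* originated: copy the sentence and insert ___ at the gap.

The building that the curator could offer to agree to summarize ___ arrived late.

'that' functions as the direct object of 'summarize'. The gap is right after 'summarize'.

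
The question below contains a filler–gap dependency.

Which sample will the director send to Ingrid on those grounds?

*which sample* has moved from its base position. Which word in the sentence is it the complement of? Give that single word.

send

Pre-movement form: The director will send which sample to Ingrid on those grounds.
'which sample' is the direct object of 'send'. Fronting leaves a gap immediately after 'send':
Which sample will the director send ___ to Ingrid on those grounds?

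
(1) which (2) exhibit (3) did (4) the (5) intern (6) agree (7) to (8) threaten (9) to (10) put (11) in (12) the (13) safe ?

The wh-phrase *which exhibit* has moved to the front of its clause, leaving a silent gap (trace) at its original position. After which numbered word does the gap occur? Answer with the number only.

Pre-movement form: The intern did agree to threaten to put which exhibit in the safe.
The filler 'which exhibit' is interpreted as the direct object of 'put'. Fronting leaves a gap immediately after 'put':
Which exhibit did the intern agree to threaten to put ___ in the safe?
'put' is word 10.

10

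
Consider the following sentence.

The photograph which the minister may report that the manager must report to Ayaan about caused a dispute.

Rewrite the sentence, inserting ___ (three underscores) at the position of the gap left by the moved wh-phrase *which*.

'which' functions as the object of the preposition 'about'. The gap is right after 'about'.

The photograph which the minister may report that the manager must report to Ayaan about ___ caused a dispute.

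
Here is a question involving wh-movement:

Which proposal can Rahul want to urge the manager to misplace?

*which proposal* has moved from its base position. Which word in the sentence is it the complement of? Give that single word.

misplace

Before movement: Rahul can want to urge the manager to misplace which proposal.
'which proposal' is the direct object of 'misplace'. It moves to the left edge, and the trace sits right after 'misplace':
Which proposal can Rahul want to urge the manager to misplace ___?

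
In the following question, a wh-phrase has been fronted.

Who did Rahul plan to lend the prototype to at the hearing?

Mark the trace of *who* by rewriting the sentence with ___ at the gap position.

Underlying clause: Rahul did plan to lend the prototype to who at the hearing.
The filler 'who' is interpreted as the object of the preposition 'to' (recipient of 'lend'). The gap is right after 'to'.

Who did Rahul plan to lend the prototype to ___ at the hearing?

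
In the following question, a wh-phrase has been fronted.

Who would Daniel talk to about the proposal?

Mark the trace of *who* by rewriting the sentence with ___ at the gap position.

Who would Daniel talk to ___ about the proposal?

Before movement: Daniel would talk to who about the proposal.
'who' is the object of the preposition 'to'. The gap is right after 'to'.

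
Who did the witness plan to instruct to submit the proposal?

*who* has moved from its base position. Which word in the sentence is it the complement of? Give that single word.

instruct

Underlying clause: The witness did plan to instruct who to submit the proposal.
'who' functions as the direct object of 'instruct'. It moves to the left edge, and the trace sits right after 'instruct':
Who did the witness plan to instruct ___ to submit the proposal?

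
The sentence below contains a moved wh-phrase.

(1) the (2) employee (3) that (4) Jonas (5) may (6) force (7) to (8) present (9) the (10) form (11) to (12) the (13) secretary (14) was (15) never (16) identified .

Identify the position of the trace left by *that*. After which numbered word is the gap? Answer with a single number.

'that' functions as the direct object of 'force'. Wh-movement fronts it, leaving a gap right after 'force':
The employee that Jonas may force ___ to present the form to the secretary was never identified.
'force' is word 6.

6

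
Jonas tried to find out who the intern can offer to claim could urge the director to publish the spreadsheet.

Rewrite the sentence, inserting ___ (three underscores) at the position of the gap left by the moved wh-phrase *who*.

Before movement: The intern can offer to claim who could urge the director to publish the spreadsheet.
'who' functions as the subject of the clause embedded under 'claim'. The gap is right after 'claim'.

Jonas tried to find out who the intern can offer to claim ___ could urge the director to publish the spreadsheet.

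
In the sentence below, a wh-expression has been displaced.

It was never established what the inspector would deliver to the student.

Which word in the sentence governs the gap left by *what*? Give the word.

deliver

Underlying clause: The inspector would deliver what to the student.
The filler 'what' is interpreted as the direct object of 'deliver'. It moves to the left edge, and the trace sits right after 'deliver':
It was never established what the inspector would deliver ___ to the student.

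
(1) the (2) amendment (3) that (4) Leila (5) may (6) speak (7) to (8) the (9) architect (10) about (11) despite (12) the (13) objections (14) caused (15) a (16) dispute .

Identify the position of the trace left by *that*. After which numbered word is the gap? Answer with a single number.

10

The filler 'that' is interpreted as the object of the preposition 'about'. It moves to the left edge, and the trace sits right after 'about':
The amendment that Leila may speak to the architect about ___ despite the objections caused a dispute.
'about' is word 10.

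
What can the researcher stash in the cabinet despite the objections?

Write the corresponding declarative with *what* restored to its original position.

The researcher can stash what in the cabinet despite the objections.

The filler 'what' is interpreted as the direct object of 'stash'. Wh-movement fronts it, leaving a gap right after 'stash':
What can the researcher stash ___ in the cabinet despite the objections?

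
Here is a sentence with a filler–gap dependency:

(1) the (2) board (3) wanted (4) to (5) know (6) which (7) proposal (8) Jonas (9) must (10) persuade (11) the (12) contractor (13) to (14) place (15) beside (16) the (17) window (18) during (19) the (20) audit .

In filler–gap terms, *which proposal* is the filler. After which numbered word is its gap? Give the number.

Pre-movement form: Jonas must persuade the contractor to place which proposal beside the window during the audit.
'which proposal' functions as the direct object of 'place'. Wh-movement fronts it, leaving a gap right after 'place':
The board wanted to know which proposal Jonas must persuade the contractor to place ___ beside the window during the audit.
'place' is word 14.

14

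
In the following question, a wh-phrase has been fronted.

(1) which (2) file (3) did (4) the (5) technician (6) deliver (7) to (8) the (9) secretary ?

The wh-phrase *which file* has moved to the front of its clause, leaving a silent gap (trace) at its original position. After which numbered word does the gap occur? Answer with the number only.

Before movement: The technician did deliver which file to the secretary.
'which file' functions as the direct object of 'deliver'. Wh-movement fronts it, leaving a gap right after 'deliver':
Which file did the technician deliver ___ to the secretary?
'deliver' is word 6.

6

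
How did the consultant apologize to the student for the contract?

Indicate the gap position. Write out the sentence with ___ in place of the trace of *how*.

Before movement: The consultant did apologize to the student for the contract how.
'how' functions as the manner adjunct. The gap is right after 'contract'.

How did the consultant apologize to the student for the contract ___?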